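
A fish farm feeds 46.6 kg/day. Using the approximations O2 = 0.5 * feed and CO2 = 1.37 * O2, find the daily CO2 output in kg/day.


O2 = 46.6 * 0.5 = 23.3
CO2 = 23.3 * 1.37 = 31.921

31.921 kg/day


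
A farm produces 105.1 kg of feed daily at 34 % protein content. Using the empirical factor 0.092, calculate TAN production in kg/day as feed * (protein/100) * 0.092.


Protein in feed = 105.1 * 34/100 = 35.734 kg/day
TAN = protein * 0.092 = 35.734 * 0.092 = 3.287528 kg/day

3.287528 kg/day


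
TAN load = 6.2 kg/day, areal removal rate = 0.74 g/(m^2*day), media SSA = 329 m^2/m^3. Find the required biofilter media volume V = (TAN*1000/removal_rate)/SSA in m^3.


A = 6.2*1000 / 0.74 = 8378.3784 m^2
V = 8378.3784 / 329 = 25.4662

25.4662 m^3


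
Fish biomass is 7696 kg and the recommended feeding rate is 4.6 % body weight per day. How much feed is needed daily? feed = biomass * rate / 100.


Feeding rate fraction = 4.6% / 100 = 0.046
Daily feed = 7696 kg * 0.046 = 354.016 kg/day

354.016 kg/day


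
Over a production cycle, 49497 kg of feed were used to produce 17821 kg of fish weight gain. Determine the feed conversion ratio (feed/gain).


FCR = feed consumed / weight gained
FCR = 49497 kg / 17821 kg = 2.77745

2.77745


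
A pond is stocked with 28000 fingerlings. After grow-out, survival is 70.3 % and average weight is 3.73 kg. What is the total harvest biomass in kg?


Survivors = 28000 * 70.3/100 = 19684 fish
Harvest biomass = survivors * W_f = 19684 * 3.73 = 73421.32 kg

73421.32 kg


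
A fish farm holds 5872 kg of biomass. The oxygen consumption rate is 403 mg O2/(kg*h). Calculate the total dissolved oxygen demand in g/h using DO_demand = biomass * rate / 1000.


Total O2 consumption (mg/h) = 5872 kg * 403 mg/(kg*h) = 2366416 mg/h
Convert to g/h: 2366416 / 1000 = 2366.416 g/h

2366.416 g/h


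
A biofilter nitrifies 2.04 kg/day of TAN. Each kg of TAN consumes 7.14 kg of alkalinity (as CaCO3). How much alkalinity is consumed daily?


Alkalinity factor: 7.14 kg CaCO3 consumed per kg TAN nitrified
alk = 2.04 kg TAN * 7.14 = 14.5656 kg CaCO3/day

14.5656 kg CaCO3/day


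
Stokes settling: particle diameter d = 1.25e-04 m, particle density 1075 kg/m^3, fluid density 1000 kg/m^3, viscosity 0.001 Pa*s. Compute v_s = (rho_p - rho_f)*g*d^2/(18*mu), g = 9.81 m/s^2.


Density difference: rho_p - rho_f = 1075 - 1000 = 75 kg/m^3
d^2 = (1.25e-04)^2 = 1.5625e-08 m^2
Numerator = (rho_p - rho_f) * g * d^2 = 75 * 9.81 * 1.5625e-08 = 1.1496094e-05
Denominator = 18 * mu = 18 * 0.001 = 0.018
v_s = 1.1496094e-05 / 0.018 = 6.38672e-04 m/s
Check: Re = rho_f * v_s * d / mu = 1000 * 6.38672e-04 * 1.25e-04 / 0.001 = 0.0798 < 1, so Stokes' law applies.

6.38672e-04 m/s


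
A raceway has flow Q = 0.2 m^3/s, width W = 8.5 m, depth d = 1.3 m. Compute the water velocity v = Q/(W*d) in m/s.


Cross-sectional area = W * d = 8.5 * 1.3 = 11.05 m^2
Velocity = Q / A = 0.2 / 11.05 = 0.0180995 m/s

0.0180995 m/s


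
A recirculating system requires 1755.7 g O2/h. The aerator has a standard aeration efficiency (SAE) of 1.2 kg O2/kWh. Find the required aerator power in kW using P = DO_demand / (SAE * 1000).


SAE in g O2/kWh = 1.2 * 1000 = 1200 g/kWh
P = DO_demand / SAE_g = 1755.7 / 1200 = 1.46308 kW

1.46308 kW


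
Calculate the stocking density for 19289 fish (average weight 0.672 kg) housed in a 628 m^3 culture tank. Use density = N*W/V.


Total biomass = 19289 fish * 0.672 kg = 12962.208 kg
Density = total biomass / volume = 12962.208 / 628 = 20.6405 kg/m^3

20.6405 kg/m^3


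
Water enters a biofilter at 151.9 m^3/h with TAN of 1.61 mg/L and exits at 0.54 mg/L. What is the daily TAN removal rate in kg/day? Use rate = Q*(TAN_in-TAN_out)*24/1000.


Concentration drop: TAN_in - TAN_out = 1.61 - 0.54 = 1.07 mg/L
Hourly TAN removed = Q * dTAN = 151.9 m^3/h * 1.07 mg/L = 162.533 g/h  (m^3/h * mg/L = g/h)
Daily TAN removed = 162.533 * 24 = 3900.792 g/day
Convert to kg/day: 3900.792 / 1000 = 3.900792 kg/day

3.900792 kg/day


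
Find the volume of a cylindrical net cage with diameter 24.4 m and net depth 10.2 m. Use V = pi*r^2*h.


r = d/2 = 24.4/2 = 12.2 m
Base area = pi*r^2 = pi*12.2^2 = 467.59465 m^2
Volume = 467.59465 * 10.2 = 4769.47 m^3

4769.47 m^3


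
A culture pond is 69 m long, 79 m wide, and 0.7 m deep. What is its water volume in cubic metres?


Base area = L * W = 69 * 79 = 5451 m^2
Volume = area * depth = 5451 * 0.7 = 3815.7 m^3

3815.7 m^3


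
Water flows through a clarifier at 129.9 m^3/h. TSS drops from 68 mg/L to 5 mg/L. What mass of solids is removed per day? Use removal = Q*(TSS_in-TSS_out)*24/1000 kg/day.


Concentration drop: TSS_in - TSS_out = 68 - 5 = 63 mg/L
Hourly solids removed = Q * dTSS = 129.9 m^3/h * 63 mg/L = 8183.7 g/h  (m^3/h * mg/L = g/h)
Daily solids removed = 8183.7 * 24 = 196408.8 g/day
Convert g to kg: 196408.8 / 1000 = 196.4088 kg/day

196.4088 kg/day


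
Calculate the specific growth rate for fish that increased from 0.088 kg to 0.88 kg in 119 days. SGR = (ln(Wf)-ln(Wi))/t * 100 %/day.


ln(W_f) = ln(0.88) = -0.12783337
ln(W_i) = ln(0.088) = -2.4304185
ln(W_f) - ln(W_i) = -0.12783337 - -2.4304185 = 2.3025851
SGR = 2.3025851 / 119 * 100 = 1.93495 %/day

1.93495 %/day


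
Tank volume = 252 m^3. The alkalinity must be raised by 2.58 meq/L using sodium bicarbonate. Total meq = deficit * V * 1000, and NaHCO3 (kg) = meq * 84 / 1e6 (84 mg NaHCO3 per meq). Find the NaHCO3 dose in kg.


Tank volume in L = 252 m^3 * 1000 = 252000 L
Total meq required = 2.58 meq/L * 252000 L = 650160 meq
NaHCO3 mass = 650160 meq * 84 mg/meq / 1e6 = 54.6134 kg

54.6134 kg


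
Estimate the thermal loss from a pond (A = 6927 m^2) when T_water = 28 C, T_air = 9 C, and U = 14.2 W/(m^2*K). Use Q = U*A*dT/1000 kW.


Temperature difference dT = 28 - 9 = 19 K
Heat loss (W) = U * A * dT = 14.2 * 6927 * 19 = 1868904.6 W
Convert to kW: 1868904.6 / 1000 = 1868.9046 kW

1868.9046 kW


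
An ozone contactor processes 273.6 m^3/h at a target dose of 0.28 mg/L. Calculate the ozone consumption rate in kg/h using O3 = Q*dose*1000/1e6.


O3 demand (mg/h) = Q * dose * 1000 = 273.6 * 0.28 * 1000 = 76608 mg/h
Convert mg to kg: 76608 / 1e6 = 0.076608 kg/h

0.076608 kg/h


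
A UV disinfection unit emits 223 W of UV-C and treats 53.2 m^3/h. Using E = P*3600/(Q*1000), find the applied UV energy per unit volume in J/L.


Energy delivered per hour = 223 W * 3600 s = 802800 J/h
Volume treated per hour = 53.2 m^3/h * 1000 = 53200 L/h
dose = 802800 / 53200 = 15.0902 J/L

15.0902 J/L


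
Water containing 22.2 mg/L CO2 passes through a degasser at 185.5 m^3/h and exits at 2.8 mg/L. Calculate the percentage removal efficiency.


CO2_out / CO2_in = 2.8 / 22.2 = 0.12612613
Fraction remaining = 0.12612613
efficiency = (1 - 0.12612613) * 100 = 87.3874 %

87.3874 %


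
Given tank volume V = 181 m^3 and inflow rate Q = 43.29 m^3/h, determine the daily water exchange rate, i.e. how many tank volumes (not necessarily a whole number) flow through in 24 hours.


Daily flow volume = 43.29 m^3/h * 24 h = 1038.96 m^3/day
Exchanges = daily flow / tank volume = 1038.96 / 181 = 5.74011 exchanges/day

5.74011 exchanges/day


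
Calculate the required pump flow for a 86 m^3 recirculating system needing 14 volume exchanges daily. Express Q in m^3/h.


Daily recirculation volume = 86 m^3 * 14 = 1204 m^3/day
Flow rate Q = daily volume / 24 h = 1204 / 24 = 50.1667 m^3/h

50.1667 m^3/h


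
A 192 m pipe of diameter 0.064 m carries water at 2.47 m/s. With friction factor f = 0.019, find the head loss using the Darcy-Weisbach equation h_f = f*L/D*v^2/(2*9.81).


v^2 = 2.47^2 = 6.1009 m^2/s^2
L/D = 192/0.064 = 3000
h_f = f*(L/D)*v^2/(2g) = 0.019 * 3000 * 6.1009 / 19.62 = 17.7243 m

17.7243 m


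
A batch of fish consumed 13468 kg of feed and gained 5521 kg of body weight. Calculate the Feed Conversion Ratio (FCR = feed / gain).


FCR = feed consumed / weight gained
FCR = 13468 kg / 5521 kg = 2.43941

2.43941


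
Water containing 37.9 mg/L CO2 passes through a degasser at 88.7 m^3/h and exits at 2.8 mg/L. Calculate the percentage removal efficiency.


CO2_out / CO2_in = 2.8 / 37.9 = 0.073878628
Fraction remaining = 0.073878628
efficiency = (1 - 0.073878628) * 100 = 92.6121 %

92.6121 %


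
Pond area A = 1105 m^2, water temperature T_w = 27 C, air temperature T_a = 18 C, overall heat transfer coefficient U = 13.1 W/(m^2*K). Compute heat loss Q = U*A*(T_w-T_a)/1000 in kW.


Temperature difference dT = 27 - 18 = 9 K
Heat loss (W) = U * A * dT = 13.1 * 1105 * 9 = 130279.5 W
Convert to kW: 130279.5 / 1000 = 130.2795 kW

130.2795 kW


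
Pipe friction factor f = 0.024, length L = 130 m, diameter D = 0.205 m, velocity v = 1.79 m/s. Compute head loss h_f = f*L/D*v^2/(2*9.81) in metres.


v^2 = 1.79^2 = 3.2041 m^2/s^2
L/D = 130/0.205 = 634.14634
h_f = f*(L/D)*v^2/(2g) = 0.024 * 634.14634 * 3.2041 / 19.62 = 2.48547 m

2.48547 m


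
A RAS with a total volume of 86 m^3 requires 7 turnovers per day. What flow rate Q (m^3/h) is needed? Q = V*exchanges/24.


Daily recirculation volume = 86 m^3 * 7 = 602 m^3/day
Flow rate Q = daily volume / 24 h = 602 / 24 = 25.0833 m^3/h

25.0833 m^3/h


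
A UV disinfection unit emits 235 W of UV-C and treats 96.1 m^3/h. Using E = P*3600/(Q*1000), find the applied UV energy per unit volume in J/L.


Energy delivered per hour = 235 W * 3600 s = 846000 J/h
Volume treated per hour = 96.1 m^3/h * 1000 = 96100 L/h
dose = 846000 / 96100 = 8.80333 J/L

8.80333 J/L


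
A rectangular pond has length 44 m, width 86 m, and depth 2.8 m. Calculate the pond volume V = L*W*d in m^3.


Base area = L * W = 44 * 86 = 3784 m^2
Volume = area * depth = 3784 * 2.8 = 10595.2 m^3

10595.2 m^3


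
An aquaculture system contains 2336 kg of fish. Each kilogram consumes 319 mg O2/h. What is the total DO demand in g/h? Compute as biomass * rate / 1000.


Total O2 consumption (mg/h) = 2336 kg * 319 mg/(kg*h) = 745184 mg/h
Convert to g/h: 745184 / 1000 = 745.184 g/h

745.184 g/h


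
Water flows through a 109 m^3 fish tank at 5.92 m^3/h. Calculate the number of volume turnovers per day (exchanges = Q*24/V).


Daily flow volume = 5.92 m^3/h * 24 h = 142.08 m^3/day
Exchanges = daily flow / tank volume = 142.08 / 109 = 1.30349 exchanges/day

1.30349 exchanges/day


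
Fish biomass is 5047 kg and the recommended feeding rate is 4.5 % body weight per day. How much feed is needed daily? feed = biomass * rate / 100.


Feeding rate fraction = 4.5% / 100 = 0.045
Daily feed = 5047 kg * 0.045 = 227.115 kg/day

227.115 kg/day


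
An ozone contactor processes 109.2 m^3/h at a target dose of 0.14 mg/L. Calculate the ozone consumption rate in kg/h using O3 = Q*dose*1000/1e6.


O3 demand (mg/h) = Q * dose * 1000 = 109.2 * 0.14 * 1000 = 15288 mg/h
Convert mg to kg: 15288 / 1e6 = 0.015288 kg/h

0.015288 kg/h


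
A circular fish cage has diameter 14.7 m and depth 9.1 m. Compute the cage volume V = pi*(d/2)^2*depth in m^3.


r = d/2 = 14.7/2 = 7.35 m
Base area = pi*r^2 = pi*7.35^2 = 169.71669 m^2
Volume = 169.71669 * 9.1 = 1544.42 m^3

1544.42 m^3


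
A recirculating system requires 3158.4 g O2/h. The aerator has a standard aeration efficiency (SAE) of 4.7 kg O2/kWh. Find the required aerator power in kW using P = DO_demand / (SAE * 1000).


SAE in g O2/kWh = 4.7 * 1000 = 4700 g/kWh
P = DO_demand / SAE_g = 3158.4 / 4700 = 0.672 kW

0.672 kW


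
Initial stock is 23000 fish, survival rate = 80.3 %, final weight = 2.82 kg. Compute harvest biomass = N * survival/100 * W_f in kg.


Survivors = 23000 * 80.3/100 = 18469 fish
Harvest biomass = survivors * W_f = 18469 * 2.82 = 52082.58 kg

52082.58 kg


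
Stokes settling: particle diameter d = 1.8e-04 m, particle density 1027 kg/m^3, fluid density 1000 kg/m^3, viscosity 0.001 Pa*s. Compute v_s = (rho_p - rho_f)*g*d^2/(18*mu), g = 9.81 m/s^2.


Density difference: rho_p - rho_f = 1027 - 1000 = 27 kg/m^3
d^2 = (1.8e-04)^2 = 3.24e-08 m^2
Numerator = (rho_p - rho_f) * g * d^2 = 27 * 9.81 * 3.24e-08 = 8.581788e-06
Denominator = 18 * mu = 18 * 0.001 = 0.018
v_s = 8.581788e-06 / 0.018 = 4.76766e-04 m/s
Check: Re = rho_f * v_s * d / mu = 1000 * 4.76766e-04 * 1.8e-04 / 0.001 = 0.0858 < 1, so Stokes' law applies.

4.76766e-04 m/s


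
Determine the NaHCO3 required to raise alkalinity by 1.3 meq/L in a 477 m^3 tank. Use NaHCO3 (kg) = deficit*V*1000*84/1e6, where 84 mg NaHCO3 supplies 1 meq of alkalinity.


Tank volume in L = 477 m^3 * 1000 = 477000 L
Total meq required = 1.3 meq/L * 477000 L = 620100 meq
NaHCO3 mass = 620100 meq * 84 mg/meq / 1e6 = 52.0884 kg

52.0884 kg


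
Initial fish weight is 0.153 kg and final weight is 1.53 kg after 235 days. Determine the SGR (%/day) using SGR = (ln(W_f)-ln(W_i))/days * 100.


ln(W_f) = ln(1.53) = 0.42526774
ln(W_i) = ln(0.153) = -1.8773174
ln(W_f) - ln(W_i) = 0.42526774 - -1.8773174 = 2.3025851
SGR = 2.3025851 / 235 * 100 = 0.979823 %/day

0.979823 %/day


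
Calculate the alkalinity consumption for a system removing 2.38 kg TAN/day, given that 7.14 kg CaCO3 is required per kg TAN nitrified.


Alkalinity factor: 7.14 kg CaCO3 consumed per kg TAN nitrified
alk = 2.38 kg TAN * 7.14 = 16.9932 kg CaCO3/day

16.9932 kg CaCO3/day


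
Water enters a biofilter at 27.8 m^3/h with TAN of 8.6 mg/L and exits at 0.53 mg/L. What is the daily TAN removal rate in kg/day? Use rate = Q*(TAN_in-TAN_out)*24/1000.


Concentration drop: TAN_in - TAN_out = 8.6 - 0.53 = 8.07 mg/L
Hourly TAN removed = Q * dTAN = 27.8 m^3/h * 8.07 mg/L = 224.346 g/h  (m^3/h * mg/L = g/h)
Daily TAN removed = 224.346 * 24 = 5384.304 g/day
Convert to kg/day: 5384.304 / 1000 = 5.384304 kg/day

5.384304 kg/day


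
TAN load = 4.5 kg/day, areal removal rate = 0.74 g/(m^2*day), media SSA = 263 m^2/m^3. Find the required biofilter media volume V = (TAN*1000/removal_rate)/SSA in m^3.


A = 4.5*1000 / 0.74 = 6081.0811 m^2
V = 6081.0811 / 263 = 23.122

23.122 m^3


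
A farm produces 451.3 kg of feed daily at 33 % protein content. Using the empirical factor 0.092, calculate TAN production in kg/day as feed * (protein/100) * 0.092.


Protein in feed = 451.3 * 33/100 = 148.929 kg/day
TAN = protein * 0.092 = 148.929 * 0.092 = 13.701468 kg/day

13.701468 kg/day


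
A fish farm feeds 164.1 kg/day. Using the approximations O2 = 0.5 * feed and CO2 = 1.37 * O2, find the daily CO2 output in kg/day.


O2 = 164.1 * 0.5 = 82.05
CO2 = 82.05 * 1.37 = 112.4085

112.4085 kg/day


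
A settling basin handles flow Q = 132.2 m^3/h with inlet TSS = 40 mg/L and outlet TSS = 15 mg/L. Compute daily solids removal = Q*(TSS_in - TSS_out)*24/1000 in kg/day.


Concentration drop: TSS_in - TSS_out = 40 - 15 = 25 mg/L
Hourly solids removed = Q * dTSS = 132.2 m^3/h * 25 mg/L = 3305 g/h  (m^3/h * mg/L = g/h)
Daily solids removed = 3305 * 24 = 79320 g/day
Convert g to kg: 79320 / 1000 = 79.32 kg/day

79.32 kg/day


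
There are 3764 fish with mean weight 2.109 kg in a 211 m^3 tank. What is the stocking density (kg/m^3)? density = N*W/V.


Total biomass = 3764 fish * 2.109 kg = 7938.276 kg
Density = total biomass / volume = 7938.276 / 211 = 37.6222 kg/m^3

37.6222 kg/m^3


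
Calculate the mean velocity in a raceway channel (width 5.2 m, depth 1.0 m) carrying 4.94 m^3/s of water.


Cross-sectional area = W * d = 5.2 * 1.0 = 5.2 m^2
Velocity = Q / A = 4.94 / 5.2 = 0.95 m/s

0.95 m/s


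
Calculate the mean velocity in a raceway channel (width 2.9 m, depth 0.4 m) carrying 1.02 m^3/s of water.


Cross-sectional area = W * d = 2.9 * 0.4 = 1.16 m^2
Velocity = Q / A = 1.02 / 1.16 = 0.87931 m/s

0.87931 m/s


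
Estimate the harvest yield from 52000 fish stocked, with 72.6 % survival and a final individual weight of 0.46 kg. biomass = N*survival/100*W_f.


Survivors = 52000 * 72.6/100 = 37752 fish
Harvest biomass = survivors * W_f = 37752 * 0.46 = 17365.92 kg

17365.92 kg


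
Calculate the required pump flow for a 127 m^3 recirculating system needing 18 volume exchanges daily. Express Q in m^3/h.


Daily recirculation volume = 127 m^3 * 18 = 2286 m^3/day
Flow rate Q = daily volume / 24 h = 2286 / 24 = 95.25 m^3/h

95.25 m^3/h


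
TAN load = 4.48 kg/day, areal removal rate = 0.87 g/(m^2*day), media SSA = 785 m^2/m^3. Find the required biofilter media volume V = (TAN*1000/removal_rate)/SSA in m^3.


A = 4.48*1000 / 0.87 = 5149.4253 m^2
V = 5149.4253 / 785 = 6.55978

6.55978 m^3


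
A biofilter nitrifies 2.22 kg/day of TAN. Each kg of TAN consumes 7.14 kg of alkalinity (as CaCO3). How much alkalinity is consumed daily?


Alkalinity factor: 7.14 kg CaCO3 consumed per kg TAN nitrified
alk = 2.22 kg TAN * 7.14 = 15.8508 kg CaCO3/day

15.8508 kg CaCO3/day


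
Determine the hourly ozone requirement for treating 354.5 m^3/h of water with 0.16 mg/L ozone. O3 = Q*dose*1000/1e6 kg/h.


O3 demand (mg/h) = Q * dose * 1000 = 354.5 * 0.16 * 1000 = 56720 mg/h
Convert mg to kg: 56720 / 1e6 = 0.05672 kg/h

0.05672 kg/h


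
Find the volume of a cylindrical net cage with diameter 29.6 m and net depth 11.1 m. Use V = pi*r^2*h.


r = d/2 = 29.6/2 = 14.8 m
Base area = pi*r^2 = pi*14.8^2 = 688.13445 m^2
Volume = 688.13445 * 11.1 = 7638.29 m^3

7638.29 m^3


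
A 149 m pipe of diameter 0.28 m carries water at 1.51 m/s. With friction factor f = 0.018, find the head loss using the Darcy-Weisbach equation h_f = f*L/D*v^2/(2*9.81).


v^2 = 1.51^2 = 2.2801 m^2/s^2
L/D = 149/0.28 = 532.14286
h_f = f*(L/D)*v^2/(2g) = 0.018 * 532.14286 * 2.2801 / 19.62 = 1.11315 m

1.11315 m


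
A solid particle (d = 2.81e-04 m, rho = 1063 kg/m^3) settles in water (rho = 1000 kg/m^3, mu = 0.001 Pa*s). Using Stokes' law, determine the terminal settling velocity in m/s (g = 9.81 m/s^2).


Density difference: rho_p - rho_f = 1063 - 1000 = 63 kg/m^3
d^2 = (2.81e-04)^2 = 7.8961e-08 m^2
Numerator = (rho_p - rho_f) * g * d^2 = 63 * 9.81 * 7.8961e-08 = 4.8800267e-05
Denominator = 18 * mu = 18 * 0.001 = 0.018
v_s = 4.8800267e-05 / 0.018 = 0.00271113 m/s
Check: Re = rho_f * v_s * d / mu = 1000 * 0.00271113 * 2.81e-04 / 0.001 = 0.762 < 1, so Stokes' law applies.

0.00271113 m/s


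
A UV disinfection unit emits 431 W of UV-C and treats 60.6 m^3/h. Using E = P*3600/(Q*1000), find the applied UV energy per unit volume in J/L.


Energy delivered per hour = 431 W * 3600 s = 1551600 J/h
Volume treated per hour = 60.6 m^3/h * 1000 = 60600 L/h
dose = 1551600 / 60600 = 25.604 J/L

25.604 J/L


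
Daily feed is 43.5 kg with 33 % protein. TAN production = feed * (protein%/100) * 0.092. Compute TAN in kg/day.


Protein in feed = 43.5 * 33/100 = 14.355 kg/day
TAN = protein * 0.092 = 14.355 * 0.092 = 1.32066 kg/day

1.32066 kg/day


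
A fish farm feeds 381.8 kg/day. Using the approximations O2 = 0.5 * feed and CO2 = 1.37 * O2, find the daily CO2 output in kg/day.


O2 = 381.8 * 0.5 = 190.9
CO2 = 190.9 * 1.37 = 261.533

261.533 kg/day


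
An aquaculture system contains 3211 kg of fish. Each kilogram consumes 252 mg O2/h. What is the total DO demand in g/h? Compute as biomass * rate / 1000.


Total O2 consumption (mg/h) = 3211 kg * 252 mg/(kg*h) = 809172 mg/h
Convert to g/h: 809172 / 1000 = 809.172 g/h

809.172 g/h


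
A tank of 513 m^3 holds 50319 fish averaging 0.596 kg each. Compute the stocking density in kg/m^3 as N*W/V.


Total biomass = 50319 fish * 0.596 kg = 29990.124 kg
Density = total biomass / volume = 29990.124 / 513 = 58.4603 kg/m^3

58.4603 kg/m^3


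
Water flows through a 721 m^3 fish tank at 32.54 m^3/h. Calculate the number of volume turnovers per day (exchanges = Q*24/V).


Daily flow volume = 32.54 m^3/h * 24 h = 780.96 m^3/day
Exchanges = daily flow / tank volume = 780.96 / 721 = 1.08316 exchanges/day

1.08316 exchanges/day


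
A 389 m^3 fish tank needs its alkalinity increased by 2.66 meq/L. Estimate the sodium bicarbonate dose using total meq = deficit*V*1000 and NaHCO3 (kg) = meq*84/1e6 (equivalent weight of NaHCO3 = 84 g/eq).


Tank volume in L = 389 m^3 * 1000 = 389000 L
Total meq required = 2.66 meq/L * 389000 L = 1034740 meq
NaHCO3 mass = 1034740 meq * 84 mg/meq / 1e6 = 86.9182 kg

86.9182 kg


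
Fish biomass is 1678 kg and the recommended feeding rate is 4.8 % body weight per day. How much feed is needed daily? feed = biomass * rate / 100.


Feeding rate fraction = 4.8% / 100 = 0.048
Daily feed = 1678 kg * 0.048 = 80.544 kg/day

80.544 kg/day


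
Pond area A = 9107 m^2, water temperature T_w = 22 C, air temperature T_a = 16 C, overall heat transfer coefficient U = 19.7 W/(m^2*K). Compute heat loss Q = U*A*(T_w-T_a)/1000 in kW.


Temperature difference dT = 22 - 16 = 6 K
Heat loss (W) = U * A * dT = 19.7 * 9107 * 6 = 1076447.4 W
Convert to kW: 1076447.4 / 1000 = 1076.4474 kW

1076.4474 kW


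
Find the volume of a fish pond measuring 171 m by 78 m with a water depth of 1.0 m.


Base area = L * W = 171 * 78 = 13338 m^2
Volume = area * depth = 13338 * 1.0 = 13338 m^3

13338 m^3


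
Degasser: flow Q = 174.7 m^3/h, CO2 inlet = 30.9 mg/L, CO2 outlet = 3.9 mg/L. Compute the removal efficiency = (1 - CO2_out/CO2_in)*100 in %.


CO2_out / CO2_in = 3.9 / 30.9 = 0.12621359
Fraction remaining = 0.12621359
efficiency = (1 - 0.12621359) * 100 = 87.3786 %

87.3786 %


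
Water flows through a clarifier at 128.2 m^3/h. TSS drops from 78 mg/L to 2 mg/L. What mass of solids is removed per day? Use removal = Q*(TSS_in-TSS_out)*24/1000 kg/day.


Concentration drop: TSS_in - TSS_out = 78 - 2 = 76 mg/L
Hourly solids removed = Q * dTSS = 128.2 m^3/h * 76 mg/L = 9743.2 g/h  (m^3/h * mg/L = g/h)
Daily solids removed = 9743.2 * 24 = 233836.8 g/day
Convert g to kg: 233836.8 / 1000 = 233.8368 kg/day

233.8368 kg/day


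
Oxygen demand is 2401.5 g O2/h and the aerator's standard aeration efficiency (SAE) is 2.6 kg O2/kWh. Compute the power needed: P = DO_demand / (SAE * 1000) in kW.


SAE in g O2/kWh = 2.6 * 1000 = 2600 g/kWh
P = DO_demand / SAE_g = 2401.5 / 2600 = 0.923654 kW

0.923654 kW


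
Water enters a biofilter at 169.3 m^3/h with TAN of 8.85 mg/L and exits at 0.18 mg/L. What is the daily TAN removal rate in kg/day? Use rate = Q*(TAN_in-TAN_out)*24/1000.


Concentration drop: TAN_in - TAN_out = 8.85 - 0.18 = 8.67 mg/L
Hourly TAN removed = Q * dTAN = 169.3 m^3/h * 8.67 mg/L = 1467.831 g/h  (m^3/h * mg/L = g/h)
Daily TAN removed = 1467.831 * 24 = 35227.944 g/day
Convert to kg/day: 35227.944 / 1000 = 35.227944 kg/day

35.227944 kg/day


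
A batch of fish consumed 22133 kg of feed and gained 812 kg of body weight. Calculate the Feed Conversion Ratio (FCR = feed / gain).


FCR = feed consumed / weight gained
FCR = 22133 kg / 812 kg = 27.2574

27.2574


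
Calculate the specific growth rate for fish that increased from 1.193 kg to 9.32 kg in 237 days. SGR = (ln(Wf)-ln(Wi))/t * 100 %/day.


ln(W_f) = ln(9.32) = 2.2321626
ln(W_i) = ln(1.193) = 0.17647114
ln(W_f) - ln(W_i) = 2.2321626 - 0.17647114 = 2.0556915
SGR = 2.0556915 / 237 * 100 = 0.86738 %/day

0.86738 %/day


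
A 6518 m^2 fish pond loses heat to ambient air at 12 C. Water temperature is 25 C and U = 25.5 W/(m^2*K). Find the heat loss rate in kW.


Temperature difference dT = 25 - 12 = 13 K
Heat loss (W) = U * A * dT = 25.5 * 6518 * 13 = 2160717 W
Convert to kW: 2160717 / 1000 = 2160.717 kW

2160.717 kW


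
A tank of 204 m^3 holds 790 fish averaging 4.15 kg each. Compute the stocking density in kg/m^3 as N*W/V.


Total biomass = 790 fish * 4.15 kg = 3278.5 kg
Density = total biomass / volume = 3278.5 / 204 = 16.0711 kg/m^3

16.0711 kg/m^3


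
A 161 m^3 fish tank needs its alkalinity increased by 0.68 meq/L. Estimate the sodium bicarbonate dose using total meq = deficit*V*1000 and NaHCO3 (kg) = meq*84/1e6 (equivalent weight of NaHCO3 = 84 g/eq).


Tank volume in L = 161 m^3 * 1000 = 161000 L
Total meq required = 0.68 meq/L * 161000 L = 109480 meq
NaHCO3 mass = 109480 meq * 84 mg/meq / 1e6 = 9.19632 kg

9.19632 kg


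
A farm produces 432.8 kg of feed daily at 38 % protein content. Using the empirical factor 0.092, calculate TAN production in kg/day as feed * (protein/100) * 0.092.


Protein in feed = 432.8 * 38/100 = 164.464 kg/day
TAN = protein * 0.092 = 164.464 * 0.092 = 15.130688 kg/day

15.130688 kg/day


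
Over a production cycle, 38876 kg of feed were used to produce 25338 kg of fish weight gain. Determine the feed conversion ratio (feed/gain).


FCR = feed consumed / weight gained
FCR = 38876 kg / 25338 kg = 1.5343

1.5343


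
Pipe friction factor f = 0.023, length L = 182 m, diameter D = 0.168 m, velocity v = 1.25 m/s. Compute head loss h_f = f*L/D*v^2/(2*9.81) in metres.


v^2 = 1.25^2 = 1.5625 m^2/s^2
L/D = 182/0.168 = 1083.3333
h_f = f*(L/D)*v^2/(2g) = 0.023 * 1083.3333 * 1.5625 / 19.62 = 1.98432 m

1.98432 m


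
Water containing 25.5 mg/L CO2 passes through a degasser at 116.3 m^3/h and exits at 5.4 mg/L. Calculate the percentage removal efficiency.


CO2_out / CO2_in = 5.4 / 25.5 = 0.21176471
Fraction remaining = 0.21176471
efficiency = (1 - 0.21176471) * 100 = 78.8235 %

78.8235 %


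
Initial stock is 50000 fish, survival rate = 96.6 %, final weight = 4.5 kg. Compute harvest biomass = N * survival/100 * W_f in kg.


Survivors = 50000 * 96.6/100 = 48300 fish
Harvest biomass = survivors * W_f = 48300 * 4.5 = 217350 kg

217350 kg


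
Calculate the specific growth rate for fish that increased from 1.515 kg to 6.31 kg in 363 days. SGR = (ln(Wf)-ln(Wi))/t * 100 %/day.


ln(W_f) = ln(6.31) = 1.8421357
ln(W_i) = ln(1.515) = 0.41541544
ln(W_f) - ln(W_i) = 1.8421357 - 0.41541544 = 1.4267203
SGR = 1.4267203 / 363 * 100 = 0.393036 %/day

0.393036 %/day


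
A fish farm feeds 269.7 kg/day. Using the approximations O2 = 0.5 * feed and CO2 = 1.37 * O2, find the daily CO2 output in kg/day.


O2 = 269.7 * 0.5 = 134.85
CO2 = 134.85 * 1.37 = 184.7445

184.7445 kg/day


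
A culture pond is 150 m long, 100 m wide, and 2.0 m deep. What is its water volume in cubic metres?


Base area = L * W = 150 * 100 = 15000 m^2
Volume = area * depth = 15000 * 2.0 = 30000 m^3

30000 m^3


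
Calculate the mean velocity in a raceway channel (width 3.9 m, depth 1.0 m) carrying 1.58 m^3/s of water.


Cross-sectional area = W * d = 3.9 * 1.0 = 3.9 m^2
Velocity = Q / A = 1.58 / 3.9 = 0.405128 m/s

0.405128 m/s


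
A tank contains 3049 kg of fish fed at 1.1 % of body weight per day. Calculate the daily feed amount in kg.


Feeding rate fraction = 1.1% / 100 = 0.011
Daily feed = 3049 kg * 0.011 = 33.539 kg/day

33.539 kg/day


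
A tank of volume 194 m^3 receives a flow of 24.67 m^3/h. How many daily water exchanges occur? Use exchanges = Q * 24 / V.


Daily flow volume = 24.67 m^3/h * 24 h = 592.08 m^3/day
Exchanges = daily flow / tank volume = 592.08 / 194 = 3.05196 exchanges/day

3.05196 exchanges/day


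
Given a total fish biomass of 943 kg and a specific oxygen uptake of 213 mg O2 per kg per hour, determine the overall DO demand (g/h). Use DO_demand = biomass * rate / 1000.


Total O2 consumption (mg/h) = 943 kg * 213 mg/(kg*h) = 200859 mg/h
Convert to g/h: 200859 / 1000 = 200.859 g/h

200.859 g/h


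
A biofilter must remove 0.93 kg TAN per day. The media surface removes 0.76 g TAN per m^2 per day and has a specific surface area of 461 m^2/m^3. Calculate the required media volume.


A = 0.93*1000 / 0.76 = 1223.6842 m^2
V = 1223.6842 / 461 = 2.65441

2.65441 m^3


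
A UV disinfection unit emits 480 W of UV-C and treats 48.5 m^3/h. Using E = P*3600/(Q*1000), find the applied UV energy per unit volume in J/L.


Energy delivered per hour = 480 W * 3600 s = 1728000 J/h
Volume treated per hour = 48.5 m^3/h * 1000 = 48500 L/h
dose = 1728000 / 48500 = 35.6289 J/L

35.6289 J/L


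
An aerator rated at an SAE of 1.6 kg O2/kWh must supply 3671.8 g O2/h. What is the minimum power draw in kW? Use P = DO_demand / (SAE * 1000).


SAE in g O2/kWh = 1.6 * 1000 = 1600 g/kWh
P = DO_demand / SAE_g = 3671.8 / 1600 = 2.29488 kW

2.29488 kW


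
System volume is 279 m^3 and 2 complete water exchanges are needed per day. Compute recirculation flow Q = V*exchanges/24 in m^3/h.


Daily recirculation volume = 279 m^3 * 2 = 558 m^3/day
Flow rate Q = daily volume / 24 h = 558 / 24 = 23.25 m^3/h

23.25 m^3/h


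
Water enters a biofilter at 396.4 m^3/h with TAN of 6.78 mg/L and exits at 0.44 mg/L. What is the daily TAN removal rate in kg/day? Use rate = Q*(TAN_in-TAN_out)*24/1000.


Concentration drop: TAN_in - TAN_out = 6.78 - 0.44 = 6.34 mg/L
Hourly TAN removed = Q * dTAN = 396.4 m^3/h * 6.34 mg/L = 2513.176 g/h  (m^3/h * mg/L = g/h)
Daily TAN removed = 2513.176 * 24 = 60316.224 g/day
Convert to kg/day: 60316.224 / 1000 = 60.316224 kg/day

60.316224 kg/day


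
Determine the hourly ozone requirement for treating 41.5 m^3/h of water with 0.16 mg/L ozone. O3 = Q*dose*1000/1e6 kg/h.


O3 demand (mg/h) = Q * dose * 1000 = 41.5 * 0.16 * 1000 = 6640 mg/h
Convert mg to kg: 6640 / 1e6 = 0.00664 kg/h

0.00664 kg/h


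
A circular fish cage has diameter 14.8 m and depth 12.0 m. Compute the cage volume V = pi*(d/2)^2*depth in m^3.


r = d/2 = 14.8/2 = 7.4 m
Base area = pi*r^2 = pi*7.4^2 = 172.03361 m^2
Volume = 172.03361 * 12.0 = 2064.4 m^3

2064.4 m^3


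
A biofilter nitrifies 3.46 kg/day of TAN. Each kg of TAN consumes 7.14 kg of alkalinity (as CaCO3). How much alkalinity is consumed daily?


Alkalinity factor: 7.14 kg CaCO3 consumed per kg TAN nitrified
alk = 3.46 kg TAN * 7.14 = 24.7044 kg CaCO3/day

24.7044 kg CaCO3/day


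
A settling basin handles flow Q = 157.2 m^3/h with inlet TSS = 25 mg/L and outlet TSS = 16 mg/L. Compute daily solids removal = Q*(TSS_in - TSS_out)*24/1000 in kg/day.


Concentration drop: TSS_in - TSS_out = 25 - 16 = 9 mg/L
Hourly solids removed = Q * dTSS = 157.2 m^3/h * 9 mg/L = 1414.8 g/h  (m^3/h * mg/L = g/h)
Daily solids removed = 1414.8 * 24 = 33955.2 g/day
Convert g to kg: 33955.2 / 1000 = 33.9552 kg/day

33.9552 kg/day


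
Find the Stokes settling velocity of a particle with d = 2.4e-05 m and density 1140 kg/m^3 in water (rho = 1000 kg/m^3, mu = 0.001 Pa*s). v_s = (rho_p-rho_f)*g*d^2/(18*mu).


Density difference: rho_p - rho_f = 1140 - 1000 = 140 kg/m^3
d^2 = (2.4e-05)^2 = 5.76e-10 m^2
Numerator = (rho_p - rho_f) * g * d^2 = 140 * 9.81 * 5.76e-10 = 7.910784e-07
Denominator = 18 * mu = 18 * 0.001 = 0.018
v_s = 7.910784e-07 / 0.018 = 4.39488e-05 m/s
Check: Re = rho_f * v_s * d / mu = 1000 * 4.39488e-05 * 2.4e-05 / 0.001 = 0.00105 < 1, so Stokes' law applies.

4.39488e-05 m/s


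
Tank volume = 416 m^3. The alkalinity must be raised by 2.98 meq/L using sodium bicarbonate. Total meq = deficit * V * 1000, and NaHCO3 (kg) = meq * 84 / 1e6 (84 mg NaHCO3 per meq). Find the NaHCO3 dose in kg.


Tank volume in L = 416 m^3 * 1000 = 416000 L
Total meq required = 2.98 meq/L * 416000 L = 1239680 meq
NaHCO3 mass = 1239680 meq * 84 mg/meq / 1e6 = 104.133 kg

104.133 kg


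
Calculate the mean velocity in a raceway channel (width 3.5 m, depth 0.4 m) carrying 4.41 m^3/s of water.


Cross-sectional area = W * d = 3.5 * 0.4 = 1.4 m^2
Velocity = Q / A = 4.41 / 1.4 = 3.15 m/s

3.15 m/s


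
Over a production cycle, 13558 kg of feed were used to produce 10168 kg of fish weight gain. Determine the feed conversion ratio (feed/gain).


FCR = feed consumed / weight gained
FCR = 13558 kg / 10168 kg = 1.3334

1.3334


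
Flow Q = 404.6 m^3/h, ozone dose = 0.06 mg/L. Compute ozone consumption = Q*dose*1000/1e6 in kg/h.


O3 demand (mg/h) = Q * dose * 1000 = 404.6 * 0.06 * 1000 = 24276 mg/h
Convert mg to kg: 24276 / 1e6 = 0.024276 kg/h

0.024276 kg/h


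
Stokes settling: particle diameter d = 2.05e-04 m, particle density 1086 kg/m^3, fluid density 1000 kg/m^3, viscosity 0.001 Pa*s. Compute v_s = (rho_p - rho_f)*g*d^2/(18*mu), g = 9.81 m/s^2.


Density difference: rho_p - rho_f = 1086 - 1000 = 86 kg/m^3
d^2 = (2.05e-04)^2 = 4.2025e-08 m^2
Numerator = (rho_p - rho_f) * g * d^2 = 86 * 9.81 * 4.2025e-08 = 3.5454812e-05
Denominator = 18 * mu = 18 * 0.001 = 0.018
v_s = 3.5454812e-05 / 0.018 = 0.00196971 m/s
Check: Re = rho_f * v_s * d / mu = 1000 * 0.00196971 * 2.05e-04 / 0.001 = 0.404 < 1, so Stokes' law applies.

0.00196971 m/s


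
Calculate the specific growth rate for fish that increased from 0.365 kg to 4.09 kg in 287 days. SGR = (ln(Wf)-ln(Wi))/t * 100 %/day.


ln(W_f) = ln(4.09) = 1.408545
ln(W_i) = ln(0.365) = -1.0078579
ln(W_f) - ln(W_i) = 1.408545 - -1.0078579 = 2.4164029
SGR = 2.4164029 / 287 * 100 = 0.841952 %/day

0.841952 %/day


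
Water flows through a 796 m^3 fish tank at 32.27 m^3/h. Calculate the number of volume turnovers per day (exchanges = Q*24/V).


Daily flow volume = 32.27 m^3/h * 24 h = 774.48 m^3/day
Exchanges = daily flow / tank volume = 774.48 / 796 = 0.972965 exchanges/day

0.972965 exchanges/day


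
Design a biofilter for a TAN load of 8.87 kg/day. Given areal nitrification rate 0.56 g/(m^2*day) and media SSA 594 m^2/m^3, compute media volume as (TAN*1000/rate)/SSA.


A = 8.87*1000 / 0.56 = 15839.286 m^2
V = 15839.286 / 594 = 26.6655

26.6655 m^3


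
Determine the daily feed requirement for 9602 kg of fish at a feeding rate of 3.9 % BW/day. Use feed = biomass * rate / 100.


Feeding rate fraction = 3.9% / 100 = 0.039
Daily feed = 9602 kg * 0.039 = 374.478 kg/day

374.478 kg/day


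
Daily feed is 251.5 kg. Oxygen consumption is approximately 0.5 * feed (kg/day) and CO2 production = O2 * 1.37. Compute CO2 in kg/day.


O2 = 251.5 * 0.5 = 125.75
CO2 = 125.75 * 1.37 = 172.2775

172.2775 kg/day


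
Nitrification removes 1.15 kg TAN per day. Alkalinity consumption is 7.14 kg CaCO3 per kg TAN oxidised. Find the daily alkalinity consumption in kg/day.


Alkalinity factor: 7.14 kg CaCO3 consumed per kg TAN nitrified
alk = 1.15 kg TAN * 7.14 = 8.211 kg CaCO3/day

8.211 kg CaCO3/day


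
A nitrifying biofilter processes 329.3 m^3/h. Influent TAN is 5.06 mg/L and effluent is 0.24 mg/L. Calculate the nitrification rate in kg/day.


Concentration drop: TAN_in - TAN_out = 5.06 - 0.24 = 4.82 mg/L
Hourly TAN removed = Q * dTAN = 329.3 m^3/h * 4.82 mg/L = 1587.226 g/h  (m^3/h * mg/L = g/h)
Daily TAN removed = 1587.226 * 24 = 38093.424 g/day
Convert to kg/day: 38093.424 / 1000 = 38.093424 kg/day

38.093424 kg/day


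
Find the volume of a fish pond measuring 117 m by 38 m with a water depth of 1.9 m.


Base area = L * W = 117 * 38 = 4446 m^2
Volume = area * depth = 4446 * 1.9 = 8447.4 m^3

8447.4 m^3


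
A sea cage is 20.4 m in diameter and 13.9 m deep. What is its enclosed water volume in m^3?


r = d/2 = 20.4/2 = 10.2 m
Base area = pi*r^2 = pi*10.2^2 = 326.8513 m^2
Volume = 326.8513 * 13.9 = 4543.23 m^3

4543.23 m^3


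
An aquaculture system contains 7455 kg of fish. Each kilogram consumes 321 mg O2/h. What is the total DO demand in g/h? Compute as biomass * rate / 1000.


Total O2 consumption (mg/h) = 7455 kg * 321 mg/(kg*h) = 2393055 mg/h
Convert to g/h: 2393055 / 1000 = 2393.055 g/h

2393.055 g/h


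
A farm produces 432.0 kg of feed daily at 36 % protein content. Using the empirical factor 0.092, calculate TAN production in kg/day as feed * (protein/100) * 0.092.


Protein in feed = 432.0 * 36/100 = 155.52 kg/day
TAN = protein * 0.092 = 155.52 * 0.092 = 14.30784 kg/day

14.30784 kg/day


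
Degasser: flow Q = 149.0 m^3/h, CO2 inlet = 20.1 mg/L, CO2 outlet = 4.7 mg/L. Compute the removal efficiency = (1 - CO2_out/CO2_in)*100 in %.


CO2_out / CO2_in = 4.7 / 20.1 = 0.23383085
Fraction remaining = 0.23383085
efficiency = (1 - 0.23383085) * 100 = 76.6169 %

76.6169 %


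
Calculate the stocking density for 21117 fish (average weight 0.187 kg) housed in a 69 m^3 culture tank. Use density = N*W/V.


Total biomass = 21117 fish * 0.187 kg = 3948.879 kg
Density = total biomass / volume = 3948.879 / 69 = 57.2301 kg/m^3

57.2301 kg/m^3


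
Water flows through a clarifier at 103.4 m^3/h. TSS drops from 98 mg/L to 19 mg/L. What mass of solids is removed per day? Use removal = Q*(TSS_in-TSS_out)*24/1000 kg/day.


Concentration drop: TSS_in - TSS_out = 98 - 19 = 79 mg/L
Hourly solids removed = Q * dTSS = 103.4 m^3/h * 79 mg/L = 8168.6 g/h  (m^3/h * mg/L = g/h)
Daily solids removed = 8168.6 * 24 = 196046.4 g/day
Convert g to kg: 196046.4 / 1000 = 196.0464 kg/day

196.0464 kg/day


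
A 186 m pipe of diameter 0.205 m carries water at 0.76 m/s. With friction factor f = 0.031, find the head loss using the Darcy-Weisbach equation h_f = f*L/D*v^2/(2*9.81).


v^2 = 0.76^2 = 0.5776 m^2/s^2
L/D = 186/0.205 = 907.31707
h_f = f*(L/D)*v^2/(2g) = 0.031 * 907.31707 * 0.5776 / 19.62 = 0.828036 m

0.828036 m


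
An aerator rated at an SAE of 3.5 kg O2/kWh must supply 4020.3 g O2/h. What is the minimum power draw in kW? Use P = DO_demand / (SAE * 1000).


SAE in g O2/kWh = 3.5 * 1000 = 3500 g/kWh
P = DO_demand / SAE_g = 4020.3 / 3500 = 1.14866 kW

1.14866 kW


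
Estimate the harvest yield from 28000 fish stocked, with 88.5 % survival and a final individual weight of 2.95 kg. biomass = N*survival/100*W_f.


Survivors = 28000 * 88.5/100 = 24780 fish
Harvest biomass = survivors * W_f = 24780 * 2.95 = 73101 kg

73101 kg


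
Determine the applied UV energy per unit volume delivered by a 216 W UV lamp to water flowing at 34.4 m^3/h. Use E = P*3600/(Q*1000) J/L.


Energy delivered per hour = 216 W * 3600 s = 777600 J/h
Volume treated per hour = 34.4 m^3/h * 1000 = 34400 L/h
dose = 777600 / 34400 = 22.6047 J/L

22.6047 J/L


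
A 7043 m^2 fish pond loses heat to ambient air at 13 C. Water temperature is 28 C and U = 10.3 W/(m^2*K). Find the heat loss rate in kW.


Temperature difference dT = 28 - 13 = 15 K
Heat loss (W) = U * A * dT = 10.3 * 7043 * 15 = 1088143.5 W
Convert to kW: 1088143.5 / 1000 = 1088.1435 kW

1088.1435 kW


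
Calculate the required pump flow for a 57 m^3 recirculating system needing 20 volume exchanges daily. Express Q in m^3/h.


Daily recirculation volume = 57 m^3 * 20 = 1140 m^3/day
Flow rate Q = daily volume / 24 h = 1140 / 24 = 47.5 m^3/h

47.5 m^3/h


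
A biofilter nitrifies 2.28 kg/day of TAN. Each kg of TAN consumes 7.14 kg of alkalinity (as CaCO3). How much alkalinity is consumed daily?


Alkalinity factor: 7.14 kg CaCO3 consumed per kg TAN nitrified
alk = 2.28 kg TAN * 7.14 = 16.2792 kg CaCO3/day

16.2792 kg CaCO3/day


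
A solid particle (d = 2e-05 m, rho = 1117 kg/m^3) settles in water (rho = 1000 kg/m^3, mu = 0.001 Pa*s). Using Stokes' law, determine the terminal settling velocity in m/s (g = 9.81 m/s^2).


Density difference: rho_p - rho_f = 1117 - 1000 = 117 kg/m^3
d^2 = (2e-05)^2 = 4e-10 m^2
Numerator = (rho_p - rho_f) * g * d^2 = 117 * 9.81 * 4e-10 = 4.59108e-07
Denominator = 18 * mu = 18 * 0.001 = 0.018
v_s = 4.59108e-07 / 0.018 = 2.5506e-05 m/s
Check: Re = rho_f * v_s * d / mu = 1000 * 2.5506e-05 * 2e-05 / 0.001 = 5.1e-04 < 1, so Stokes' law applies.

2.5506e-05 m/s


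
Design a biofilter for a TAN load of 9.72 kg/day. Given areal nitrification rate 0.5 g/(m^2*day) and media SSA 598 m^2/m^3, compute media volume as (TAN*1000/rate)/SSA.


A = 9.72*1000 / 0.5 = 19440 m^2
V = 19440 / 598 = 32.5084

32.5084 m^3


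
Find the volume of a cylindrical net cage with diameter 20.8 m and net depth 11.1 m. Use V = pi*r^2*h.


r = d/2 = 20.8/2 = 10.4 m
Base area = pi*r^2 = pi*10.4^2 = 339.79466 m^2
Volume = 339.79466 * 11.1 = 3771.72 m^3

3771.72 m^3


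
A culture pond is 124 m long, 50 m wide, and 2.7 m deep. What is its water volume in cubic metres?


Base area = L * W = 124 * 50 = 6200 m^2
Volume = area * depth = 6200 * 2.7 = 16740 m^3

16740 m^3


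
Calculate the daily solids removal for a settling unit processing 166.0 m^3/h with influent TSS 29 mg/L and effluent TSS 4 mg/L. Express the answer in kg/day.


Concentration drop: TSS_in - TSS_out = 29 - 4 = 25 mg/L
Hourly solids removed = Q * dTSS = 166.0 m^3/h * 25 mg/L = 4150 g/h  (m^3/h * mg/L = g/h)
Daily solids removed = 4150 * 24 = 99600 g/day
Convert g to kg: 99600 / 1000 = 99.6 kg/day

99.6 kg/day
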